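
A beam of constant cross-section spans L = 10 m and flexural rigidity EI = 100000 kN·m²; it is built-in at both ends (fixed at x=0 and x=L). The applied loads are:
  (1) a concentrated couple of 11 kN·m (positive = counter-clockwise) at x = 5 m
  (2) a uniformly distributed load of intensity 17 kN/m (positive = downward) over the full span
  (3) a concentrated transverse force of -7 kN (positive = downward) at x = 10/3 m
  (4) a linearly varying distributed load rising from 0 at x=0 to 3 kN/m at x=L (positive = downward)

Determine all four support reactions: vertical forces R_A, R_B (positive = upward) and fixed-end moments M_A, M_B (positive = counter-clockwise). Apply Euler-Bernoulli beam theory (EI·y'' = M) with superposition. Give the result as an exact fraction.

R_A = 46421/540 kN, M_A = 15557/108 kN·m, R_B = 49699/540 kN, M_B = -16063/108 kN·m

Load 1 — applied couple M₀=11 kN·m at a=5 m (b=L-a=5):
  R_A = 6M₀ab/L³ = 6·11·5·5/10³ = 33/20 kN
  M_A = M₀b(2a-b)/L² = 11·5·(2·5-5)/10² = 11/4 kN·m
  R_B = -6M₀ab/L³ = -6·11·5·5/10³ = -33/20 kN
  M_B = M₀a(2b-a)/L² = 11·5·(2·5-5)/10² = 11/4 kN·m
Load 2 — uniform load w=17 kN/m over full span:
  R_A = wL/2 = 17·10/2 = 85 kN
  M_A = wL²/12 = 17·10²/12 = 425/3 kN·m
  R_B = wL/2 = 17·10/2 = 85 kN
  M_B = -wL²/12 = -17·10²/12 = -425/3 kN·m
Load 3 — point force P=-7 kN at a=10/3 m (b=L-a=20/3):
  R_A = Pb²(3a+b)/L³ = (-7)·(20/3)²·(3·(10/3)+(20/3))/10³ = -140/27 kN
  M_A = Pab²/L² = (-7)·(10/3)·(20/3)²/10² = -280/27 kN·m
  R_B = Pa²(a+3b)/L³ = (-7)·(10/3)²·((10/3)+3·(20/3))/10³ = -49/27 kN
  M_B = -Pa²b/L² = -(-7)·(10/3)²·(20/3)/10² = 140/27 kN·m
Load 4 — triangular load w₀=3 kN/m (0→w₀ over full span):
  R_A = 3w₀L/20 = 3·3·10/20 = 9/2 kN
  M_A = w₀L²/30 = 3·10²/30 = 10 kN·m
  R_B = 7w₀L/20 = 7·3·10/20 = 21/2 kN
  M_B = -w₀L²/20 = -3·10²/20 = -15 kN·m
Superposition: R_A = 46421/540 kN, M_A = 15557/108 kN·m, R_B = 49699/540 kN, M_B = -16063/108 kN·m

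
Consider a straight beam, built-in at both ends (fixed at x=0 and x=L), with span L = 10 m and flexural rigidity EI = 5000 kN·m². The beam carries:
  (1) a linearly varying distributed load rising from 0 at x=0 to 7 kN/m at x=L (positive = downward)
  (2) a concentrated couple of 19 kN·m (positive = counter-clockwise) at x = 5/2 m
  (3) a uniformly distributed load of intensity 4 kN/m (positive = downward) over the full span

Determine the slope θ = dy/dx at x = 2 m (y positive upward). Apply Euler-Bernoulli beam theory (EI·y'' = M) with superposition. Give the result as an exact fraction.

Load 1 — triangular load w₀=7 kN/m (0→w₀ over full span):
  θ_1 = -w₀(2x(L-x)(L-2x)(x+2L)+x²(L-x)²)/(120LEI) = -7·(2·2·(10-2)·(10-2·2)·(2+2·10)+2²·(10-2)²)/(120·10·5000) = -49/9375 rad
Load 2 — applied couple M₀=19 kN·m at a=5/2 m (b=L-a=15/2):
  θ_2 = (R_Ax²/2 - M_Ax)/EI  [x≤a] with R_A=171/80, M_A=-57/16 = ((171/80)·2²/2 - (-57/16)·2)/5000 = 57/25000 rad
Load 3 — uniform load w=4 kN/m over full span:
  θ_3 = -wx(L-x)(L-2x)/(12EI) = -4·2·(10-2)·(10-2·2)/(12·5000) = -4/625 rad
Superposition: θ = Σ θ_i = -701/75000 rad ≈ -0.009347 rad

θ(2) = -701/75000 rad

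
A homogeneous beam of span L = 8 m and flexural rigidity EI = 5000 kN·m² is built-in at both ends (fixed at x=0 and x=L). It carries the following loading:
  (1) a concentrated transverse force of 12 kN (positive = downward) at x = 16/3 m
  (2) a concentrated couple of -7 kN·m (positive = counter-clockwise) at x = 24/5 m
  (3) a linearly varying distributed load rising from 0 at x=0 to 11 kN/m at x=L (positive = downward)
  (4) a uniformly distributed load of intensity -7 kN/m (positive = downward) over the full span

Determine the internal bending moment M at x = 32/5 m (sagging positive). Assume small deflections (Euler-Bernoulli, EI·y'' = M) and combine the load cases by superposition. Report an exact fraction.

M(32/5) = 451/125 kN·m

Load 1 — point force P=12 kN at a=16/3 m (b=L-a=8/3):
  M_1 = Pa²(a+3b)(L-x)/L³ - Pa²b/L²  [x>a] = 12·(16/3)²·((16/3)+3·(8/3))·(8-(32/5))/8³ - 12·(16/3)²·(8/3)/8² = 0 kN·m
Load 2 — applied couple M₀=-7 kN·m at a=24/5 m (b=L-a=16/5):
  M_2 = R_Ax - M_A - M₀  [x>a] with R_A=-63/50, M_A=-56/25 = (-63/50)·(32/5) - (-56/25) - (-7) = 147/125 kN·m
Load 3 — triangular load w₀=11 kN/m (0→w₀ over full span):
  M_3 = 3w₀Lx/20 - w₀L²/30 - w₀x³/(6L) = 3·11·8·(32/5)/20 - 11·8²/30 - 11·(32/5)³/(6·8) = 352/375 kN·m
Load 4 — uniform load w=-7 kN/m over full span:
  M_4 = wLx/2 - wL²/12 - wx²/2 = (-7)·8·(32/5)/2 - (-7)·8²/12 - (-7)·(32/5)²/2 = 112/75 kN·m
Superposition: M = Σ M_i = 451/125 kN·m ≈ 3.608000 kN·m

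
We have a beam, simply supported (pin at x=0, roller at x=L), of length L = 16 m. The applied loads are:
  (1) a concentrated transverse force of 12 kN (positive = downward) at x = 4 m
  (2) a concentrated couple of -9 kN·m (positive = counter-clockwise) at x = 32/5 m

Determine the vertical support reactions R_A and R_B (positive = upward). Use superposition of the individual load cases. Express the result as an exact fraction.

R_A = 135/16 kN, R_B = 57/16 kN

Load 1 — point force P=12 kN at a=4 m (b=L-a=12):
  R_A = Pb/L = 12·12/16 = 9 kN
  R_B = Pa/L = 12·4/16 = 3 kN
Load 2 — applied couple M₀=-9 kN·m at a=32/5 m (b=L-a=48/5):
  R_A = M₀/L = (-9)/16 = -9/16 kN
  R_B = -M₀/L = -(-9)/16 = 9/16 kN
Superposition: R_A = 135/16 kN, R_B = 57/16 kN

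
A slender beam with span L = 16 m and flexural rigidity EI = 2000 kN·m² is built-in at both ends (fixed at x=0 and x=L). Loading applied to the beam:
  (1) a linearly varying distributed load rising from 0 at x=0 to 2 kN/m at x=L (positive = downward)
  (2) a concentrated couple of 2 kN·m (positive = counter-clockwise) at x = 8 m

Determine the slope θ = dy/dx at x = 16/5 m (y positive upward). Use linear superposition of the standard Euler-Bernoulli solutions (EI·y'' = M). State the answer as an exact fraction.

Load 1 — triangular load w₀=2 kN/m (0→w₀ over full span):
  θ_1 = -w₀(2x(L-x)(L-2x)(x+2L)+x²(L-x)²)/(120LEI) = -2·(2·(16/5)·(16-(16/5))·(16-2·(16/5))·((16/5)+2·16)+(16/5)²·(16-(16/5))²)/(120·16·2000) = -3584/234375 rad
Load 2 — applied couple M₀=2 kN·m at a=8 m (b=L-a=8):
  θ_2 = (R_Ax²/2 - M_Ax)/EI  [x≤a] with R_A=3/16, M_A=1/2 = ((3/16)·(16/5)²/2 - (1/2)·(16/5))/2000 = -1/3125 rad
Superposition: θ = Σ θ_i = -3659/234375 rad ≈ -0.015612 rad

θ(16/5) = -3659/234375 rad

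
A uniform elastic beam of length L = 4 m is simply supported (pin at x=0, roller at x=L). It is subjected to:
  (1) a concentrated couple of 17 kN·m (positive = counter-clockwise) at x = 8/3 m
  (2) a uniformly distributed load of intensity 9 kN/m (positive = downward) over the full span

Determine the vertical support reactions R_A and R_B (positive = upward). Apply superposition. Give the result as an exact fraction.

Load 1 — applied couple M₀=17 kN·m at a=8/3 m (b=L-a=4/3):
  R_A = M₀/L = 17/4 kN
  R_B = -M₀/L = -17/4 kN
Load 2 — uniform load w=9 kN/m over full span:
  R_A = wL/2 = 9·4/2 = 18 kN
  R_B = wL/2 = 9·4/2 = 18 kN
Superposition: R_A = 89/4 kN, R_B = 55/4 kN

R_A = 89/4 kN, R_B = 55/4 kN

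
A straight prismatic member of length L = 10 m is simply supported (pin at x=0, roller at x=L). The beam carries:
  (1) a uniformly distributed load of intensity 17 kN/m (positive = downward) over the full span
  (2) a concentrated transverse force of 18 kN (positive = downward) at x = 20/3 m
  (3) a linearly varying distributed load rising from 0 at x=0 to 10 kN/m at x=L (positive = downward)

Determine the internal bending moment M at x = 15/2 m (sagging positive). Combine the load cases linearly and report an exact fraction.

Load 1 — uniform load w=17 kN/m over full span:
  M_1 = wx(L-x)/2 = 17·(15/2)·(10-(15/2))/2 = 1275/8 kN·m
Load 2 — point force P=18 kN at a=20/3 m (b=L-a=10/3):
  M_2 = Pa(L-x)/L  [x>a] = 18·(20/3)·(10-(15/2))/10 = 30 kN·m
Load 3 — triangular load w₀=10 kN/m (0→w₀ over full span):
  M_3 = w₀Lx/6 - w₀x³/(6L) = 10·10·(15/2)/6 - 10·(15/2)³/(6·10) = 875/16 kN·m
Superposition: M = Σ M_i = 3905/16 kN·m ≈ 244.062500 kN·m

M(15/2) = 3905/16 kN·m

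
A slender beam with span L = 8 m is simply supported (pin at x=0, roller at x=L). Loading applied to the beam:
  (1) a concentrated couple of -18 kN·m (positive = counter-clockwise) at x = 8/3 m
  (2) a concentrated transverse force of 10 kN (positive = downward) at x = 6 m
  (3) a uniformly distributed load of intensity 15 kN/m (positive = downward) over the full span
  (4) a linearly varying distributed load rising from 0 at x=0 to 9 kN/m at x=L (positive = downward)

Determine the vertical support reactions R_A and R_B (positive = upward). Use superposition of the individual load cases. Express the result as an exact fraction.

R_A = 289/4 kN, R_B = 375/4 kN

Load 1 — applied couple M₀=-18 kN·m at a=8/3 m (b=L-a=16/3):
  R_A = M₀/L = (-18)/8 = -9/4 kN
  R_B = -M₀/L = -(-18)/8 = 9/4 kN
Load 2 — point force P=10 kN at a=6 m (b=L-a=2):
  R_A = Pb/L = 10·2/8 = 5/2 kN
  R_B = Pa/L = 10·6/8 = 15/2 kN
Load 3 — uniform load w=15 kN/m over full span:
  R_A = wL/2 = 15·8/2 = 60 kN
  R_B = wL/2 = 15·8/2 = 60 kN
Load 4 — triangular load w₀=9 kN/m (0→w₀ over full span):
  R_A = w₀L/6 = 9·8/6 = 12 kN
  R_B = w₀L/3 = 9·8/3 = 24 kN
Superposition: R_A = 289/4 kN, R_B = 375/4 kN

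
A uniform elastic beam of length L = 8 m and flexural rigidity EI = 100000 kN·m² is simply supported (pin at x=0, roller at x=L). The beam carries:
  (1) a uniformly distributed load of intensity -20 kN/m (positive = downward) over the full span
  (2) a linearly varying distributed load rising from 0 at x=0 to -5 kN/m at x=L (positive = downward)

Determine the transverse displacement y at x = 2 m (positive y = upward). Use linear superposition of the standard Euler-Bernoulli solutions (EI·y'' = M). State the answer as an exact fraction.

Load 1 — uniform load w=-20 kN/m over full span:
  y_1 = -wx(L³-2Lx²+x³)/(24EI) = -(-20)·2·(8³-2·8·2²+2³)/(24·100000) = 19/2500 m
Load 2 — triangular load w₀=-5 kN/m (0→w₀ over full span):
  y_2 = -w₀x(7L⁴-10L²x²+3x⁴)/(360LEI) = -(-5)·2·(7·8⁴-10·8²·2²+3·2⁴)/(360·8·100000) = 109/120000 m
Superposition: y = Σ y_i = 1021/120000 m ≈ 0.008508 m

y(2) = 1021/120000 m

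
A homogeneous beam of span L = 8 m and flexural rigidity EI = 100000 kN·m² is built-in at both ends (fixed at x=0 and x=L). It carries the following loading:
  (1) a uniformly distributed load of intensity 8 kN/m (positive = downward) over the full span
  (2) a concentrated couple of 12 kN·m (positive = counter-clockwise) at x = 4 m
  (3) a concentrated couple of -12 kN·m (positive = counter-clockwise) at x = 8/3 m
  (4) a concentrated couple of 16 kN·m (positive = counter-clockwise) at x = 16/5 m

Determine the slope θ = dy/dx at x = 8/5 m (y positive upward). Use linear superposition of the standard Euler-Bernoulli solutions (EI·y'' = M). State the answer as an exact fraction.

θ(8/5) = -1431/3906250 rad

Load 1 — uniform load w=8 kN/m over full span:
  θ_1 = -wx(L-x)(L-2x)/(12EI) = -8·(8/5)·(8-(8/5))·(8-2·(8/5))/(12·100000) = -128/390625 rad
Load 2 — applied couple M₀=12 kN·m at a=4 m (b=L-a=4):
  θ_2 = (R_Ax²/2 - M_Ax)/EI  [x≤a] with R_A=9/4, M_A=3 = ((9/4)·(8/5)²/2 - 3·(8/5))/100000 = -3/156250 rad
Load 3 — applied couple M₀=-12 kN·m at a=8/3 m (b=L-a=16/3):
  θ_3 = (R_Ax²/2 - M_Ax)/EI  [x≤a] with R_A=-2, M_A=0 = ((-2)·(8/5)²/2 - 0·(8/5))/100000 = -2/78125 rad
Load 4 — applied couple M₀=16 kN·m at a=16/5 m (b=L-a=24/5):
  θ_4 = (R_Ax²/2 - M_Ax)/EI  [x≤a] with R_A=72/25, M_A=48/25 = ((72/25)·(8/5)²/2 - (48/25)·(8/5))/100000 = 12/1953125 rad
Superposition: θ = Σ θ_i = -1431/3906250 rad ≈ -0.000366 rad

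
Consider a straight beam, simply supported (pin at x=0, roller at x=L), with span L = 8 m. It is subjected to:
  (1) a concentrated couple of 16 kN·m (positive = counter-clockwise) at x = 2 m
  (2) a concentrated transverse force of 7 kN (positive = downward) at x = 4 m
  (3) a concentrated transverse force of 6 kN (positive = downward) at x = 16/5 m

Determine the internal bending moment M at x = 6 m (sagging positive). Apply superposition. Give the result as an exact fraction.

Load 1 — applied couple M₀=16 kN·m at a=2 m (b=L-a=6):
  M_1 = M₀x/L - M₀  [x>a] = 16·6/8 - 16 = -4 kN·m
Load 2 — point force P=7 kN at a=4 m (b=L-a=4):
  M_2 = Pa(L-x)/L  [x>a] = 7·4·(8-6)/8 = 7 kN·m
Load 3 — point force P=6 kN at a=16/5 m (b=L-a=24/5):
  M_3 = Pa(L-x)/L  [x>a] = 6·(16/5)·(8-6)/8 = 24/5 kN·m
Superposition: M = Σ M_i = 39/5 kN·m ≈ 7.800000 kN·m

M(6) = 39/5 kN·m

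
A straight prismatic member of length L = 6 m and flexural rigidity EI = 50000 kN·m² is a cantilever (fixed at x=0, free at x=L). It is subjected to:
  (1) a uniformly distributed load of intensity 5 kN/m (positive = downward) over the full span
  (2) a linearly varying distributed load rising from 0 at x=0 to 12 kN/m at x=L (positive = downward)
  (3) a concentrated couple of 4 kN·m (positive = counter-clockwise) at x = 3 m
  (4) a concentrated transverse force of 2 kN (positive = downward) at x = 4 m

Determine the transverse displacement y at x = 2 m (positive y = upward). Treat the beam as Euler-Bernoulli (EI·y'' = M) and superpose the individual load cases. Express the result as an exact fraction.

y(2) = -973/125000 m

Load 1 — uniform load w=5 kN/m over full span:
  y_1 = -wx²(x²-4Lx+6L²)/(24EI) = -5·2²·(2²-4·6·2+6·6²)/(24·50000) = -43/15000 m
Load 2 — triangular load w₀=12 kN/m (0→w₀ over full span):
  y_2 = (w₀Lx³/12-w₀L²x²/6-w₀x⁵/(120L))/EI = (12·6·2³/12-12·6²·2²/6-12·2⁵/(120·6))/50000 = -451/93750 m
Load 3 — applied couple M₀=4 kN·m at a=3 m (b=L-a=3):
  y_3 = M₀x²/(2EI)  [x≤a] = 4·2²/(2·50000) = 1/6250 m
Load 4 — point force P=2 kN at a=4 m (b=L-a=2):
  y_4 = -Px²(3a-x)/(6EI)  [x≤a] = -2·2²·(3·4-2)/(6·50000) = -1/3750 m
Superposition: y = Σ y_i = -973/125000 m ≈ -0.007784 m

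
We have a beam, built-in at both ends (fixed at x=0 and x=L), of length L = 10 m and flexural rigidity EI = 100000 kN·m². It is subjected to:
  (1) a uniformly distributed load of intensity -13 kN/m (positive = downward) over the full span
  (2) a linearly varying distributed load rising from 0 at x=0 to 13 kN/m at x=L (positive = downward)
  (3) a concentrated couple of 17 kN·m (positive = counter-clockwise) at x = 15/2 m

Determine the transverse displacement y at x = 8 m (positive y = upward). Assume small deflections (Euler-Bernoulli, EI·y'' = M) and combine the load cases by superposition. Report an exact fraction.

y(8) = 31253/60000000 m

Load 1 — uniform load w=-13 kN/m over full span:
  y_1 = -wx²(L-x)²/(24EI) = -(-13)·8²·(10-8)²/(24·100000) = 13/9375 m
Load 2 — triangular load w₀=13 kN/m (0→w₀ over full span):
  y_2 = -w₀x²(L-x)²(x+2L)/(120LEI) = -13·8²·(10-8)²·(8+2·10)/(120·10·100000) = -182/234375 m
Load 3 — applied couple M₀=17 kN·m at a=15/2 m (b=L-a=5/2):
  y_3 = (R_Ax³/6 - M_Ax²/2 - M₀(x-a)²/2)/EI  [x>a] with R_A=153/80, M_A=85/16 = ((153/80)·8³/6 - (85/16)·8²/2 - 17·(8-(15/2))²/2)/100000 = -357/4000000 m
Superposition: y = Σ y_i = 31253/60000000 m ≈ 0.000521 m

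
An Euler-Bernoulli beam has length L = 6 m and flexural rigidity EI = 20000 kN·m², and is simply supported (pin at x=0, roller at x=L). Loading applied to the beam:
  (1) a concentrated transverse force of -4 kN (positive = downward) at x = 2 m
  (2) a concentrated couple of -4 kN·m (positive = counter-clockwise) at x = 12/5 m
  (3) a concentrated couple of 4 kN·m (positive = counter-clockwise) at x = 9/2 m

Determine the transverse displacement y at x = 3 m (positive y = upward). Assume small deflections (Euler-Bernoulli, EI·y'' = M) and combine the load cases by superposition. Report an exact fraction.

Load 1 — point force P=-4 kN at a=2 m (b=L-a=4):
  y_1 = -Pa(L-x)(2Lx-a²-x²)/(6LEI)  [x>a] = -(-4)·2·(6-3)·(2·6·3-2²-3²)/(6·6·20000) = 23/30000 m
Load 2 — applied couple M₀=-4 kN·m at a=12/5 m (b=L-a=18/5):
  y_2 = (M₀x³/(6L)-M₀(x-a)²/2+C₁x)/EI  [x>a] with C₁=M₀(3b²-L²)/(6L)=-8/25 = ((-4)·3³/(6·6)-(-4)·(3-(12/5))²/2+(-8/25)·3)/20000 = -81/500000 m
Load 3 — applied couple M₀=4 kN·m at a=9/2 m (b=L-a=3/2):
  y_3 = (M₀x³/(6L)+C₁x)/EI  [x≤a] with C₁=M₀(3b²-L²)/(6L)=-13/4 = (4·3³/(6·6)+(-13/4)·3)/20000 = -27/80000 m
Superposition: y = Σ y_i = 1603/6000000 m ≈ 0.000267 m

y(3) = 1603/6000000 m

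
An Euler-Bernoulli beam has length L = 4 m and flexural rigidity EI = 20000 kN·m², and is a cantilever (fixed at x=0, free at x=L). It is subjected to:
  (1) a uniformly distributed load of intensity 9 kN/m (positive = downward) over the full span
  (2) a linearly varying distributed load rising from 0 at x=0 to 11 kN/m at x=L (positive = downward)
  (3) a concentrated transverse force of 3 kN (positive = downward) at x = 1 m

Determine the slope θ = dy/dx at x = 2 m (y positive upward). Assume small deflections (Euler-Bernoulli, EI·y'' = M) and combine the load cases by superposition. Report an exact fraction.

θ(2) = -241/30000 rad

Load 1 — uniform load w=9 kN/m over full span:
  θ_1 = -wx(x²-3Lx+3L²)/(6EI) = -9·2·(2²-3·4·2+3·4²)/(6·20000) = -21/5000 rad
Load 2 — triangular load w₀=11 kN/m (0→w₀ over full span):
  θ_2 = (w₀Lx²/4-w₀L²x/3-w₀x⁴/(24L))/EI = (11·4·2²/4-11·4²·2/3-11·2⁴/(24·4))/20000 = -451/120000 rad
Load 3 — point force P=3 kN at a=1 m (b=L-a=3):
  θ_3 = -Pa²/(2EI)  [x>a] = -3·1²/(2·20000) = -3/40000 rad
Superposition: θ = Σ θ_i = -241/30000 rad ≈ -0.008033 rad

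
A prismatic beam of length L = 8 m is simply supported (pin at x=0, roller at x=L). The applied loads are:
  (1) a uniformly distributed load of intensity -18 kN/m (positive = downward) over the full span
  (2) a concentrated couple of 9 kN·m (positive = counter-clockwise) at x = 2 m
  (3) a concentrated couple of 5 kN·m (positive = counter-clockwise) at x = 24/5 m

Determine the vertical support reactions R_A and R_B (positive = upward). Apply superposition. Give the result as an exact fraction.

R_A = -281/4 kN, R_B = -295/4 kN

Load 1 — uniform load w=-18 kN/m over full span:
  R_A = wL/2 = (-18)·8/2 = -72 kN
  R_B = wL/2 = (-18)·8/2 = -72 kN
Load 2 — applied couple M₀=9 kN·m at a=2 m (b=L-a=6):
  R_A = M₀/L = 9/8 kN
  R_B = -M₀/L = -9/8 kN
Load 3 — applied couple M₀=5 kN·m at a=24/5 m (b=L-a=16/5):
  R_A = M₀/L = 5/8 kN
  R_B = -M₀/L = -5/8 kN
Superposition: R_A = -281/4 kN, R_B = -295/4 kN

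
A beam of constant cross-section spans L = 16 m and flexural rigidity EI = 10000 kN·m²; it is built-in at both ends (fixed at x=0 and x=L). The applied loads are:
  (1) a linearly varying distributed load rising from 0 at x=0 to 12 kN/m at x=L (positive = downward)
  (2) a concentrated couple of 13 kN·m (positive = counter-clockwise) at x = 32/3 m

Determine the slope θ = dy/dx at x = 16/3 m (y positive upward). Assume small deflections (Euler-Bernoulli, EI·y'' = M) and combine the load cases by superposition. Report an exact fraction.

θ(16/3) = -4291/253125 rad

Load 1 — triangular load w₀=12 kN/m (0→w₀ over full span):
  θ_1 = -w₀(2x(L-x)(L-2x)(x+2L)+x²(L-x)²)/(120LEI) = -12·(2·(16/3)·(16-(16/3))·(16-2·(16/3))·((16/3)+2·16)+(16/3)²·(16-(16/3))²)/(120·16·10000) = -4096/253125 rad
Load 2 — applied couple M₀=13 kN·m at a=32/3 m (b=L-a=16/3):
  θ_2 = (R_Ax²/2 - M_Ax)/EI  [x≤a] with R_A=13/12, M_A=13/3 = ((13/12)·(16/3)²/2 - (13/3)·(16/3))/10000 = -13/16875 rad
Superposition: θ = Σ θ_i = -4291/253125 rad ≈ -0.016952 rad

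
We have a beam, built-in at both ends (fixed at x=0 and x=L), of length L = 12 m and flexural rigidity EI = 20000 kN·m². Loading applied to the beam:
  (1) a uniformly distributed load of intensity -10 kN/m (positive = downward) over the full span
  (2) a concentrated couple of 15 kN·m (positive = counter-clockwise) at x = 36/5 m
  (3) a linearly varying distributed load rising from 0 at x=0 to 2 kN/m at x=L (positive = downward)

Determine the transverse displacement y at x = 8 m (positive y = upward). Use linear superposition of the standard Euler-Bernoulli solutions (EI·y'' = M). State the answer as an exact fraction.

y(8) = 2117/112500 m

Load 1 — uniform load w=-10 kN/m over full span:
  y_1 = -wx²(L-x)²/(24EI) = -(-10)·8²·(12-8)²/(24·20000) = 8/375 m
Load 2 — applied couple M₀=15 kN·m at a=36/5 m (b=L-a=24/5):
  y_2 = (R_Ax³/6 - M_Ax²/2 - M₀(x-a)²/2)/EI  [x>a] with R_A=9/5, M_A=24/5 = ((9/5)·8³/6 - (24/5)·8²/2 - 15·(8-(36/5))²/2)/20000 = -3/12500 m
Load 3 — triangular load w₀=2 kN/m (0→w₀ over full span):
  y_3 = -w₀x²(L-x)²(x+2L)/(120LEI) = -2·8²·(12-8)²·(8+2·12)/(120·12·20000) = -64/28125 m
Superposition: y = Σ y_i = 2117/112500 m ≈ 0.018818 m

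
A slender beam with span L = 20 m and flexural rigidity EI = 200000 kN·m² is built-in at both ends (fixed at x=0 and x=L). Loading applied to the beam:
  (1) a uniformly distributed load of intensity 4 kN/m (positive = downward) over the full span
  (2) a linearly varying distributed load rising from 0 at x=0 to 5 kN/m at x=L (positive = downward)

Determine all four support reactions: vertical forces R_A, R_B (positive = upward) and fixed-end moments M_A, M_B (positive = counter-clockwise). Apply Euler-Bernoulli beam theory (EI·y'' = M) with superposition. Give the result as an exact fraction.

R_A = 55 kN, M_A = 200 kN·m, R_B = 75 kN, M_B = -700/3 kN·m

Load 1 — uniform load w=4 kN/m over full span:
  R_A = wL/2 = 4·20/2 = 40 kN
  M_A = wL²/12 = 4·20²/12 = 400/3 kN·m
  R_B = wL/2 = 4·20/2 = 40 kN
  M_B = -wL²/12 = -4·20²/12 = -400/3 kN·m
Load 2 — triangular load w₀=5 kN/m (0→w₀ over full span):
  R_A = 3w₀L/20 = 3·5·20/20 = 15 kN
  M_A = w₀L²/30 = 5·20²/30 = 200/3 kN·m
  R_B = 7w₀L/20 = 7·5·20/20 = 35 kN
  M_B = -w₀L²/20 = -5·20²/20 = -100 kN·m
Superposition: R_A = 55 kN, M_A = 200 kN·m, R_B = 75 kN, M_B = -700/3 kN·m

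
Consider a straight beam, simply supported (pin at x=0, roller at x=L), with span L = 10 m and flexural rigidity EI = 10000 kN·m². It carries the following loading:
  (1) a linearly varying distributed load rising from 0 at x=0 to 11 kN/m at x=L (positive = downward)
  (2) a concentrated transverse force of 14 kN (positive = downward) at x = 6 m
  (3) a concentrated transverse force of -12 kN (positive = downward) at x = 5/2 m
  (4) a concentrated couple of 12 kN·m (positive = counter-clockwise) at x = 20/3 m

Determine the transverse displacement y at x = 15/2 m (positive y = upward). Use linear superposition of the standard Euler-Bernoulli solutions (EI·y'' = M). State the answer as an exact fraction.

y(15/2) = -990989/15360000 m

Load 1 — triangular load w₀=11 kN/m (0→w₀ over full span):
  y_1 = -w₀x(7L⁴-10L²x²+3x⁴)/(360LEI) = -11·(15/2)·(7·10⁴-10·10²·(15/2)²+3·(15/2)⁴)/(360·10·10000) = -1309/24576 m
Load 2 — point force P=14 kN at a=6 m (b=L-a=4):
  y_2 = -Pa(L-x)(2Lx-a²-x²)/(6LEI)  [x>a] = -14·6·(10-(15/2))·(2·10·(15/2)-6²-(15/2)²)/(6·10·10000) = -1617/80000 m
Load 3 — point force P=-12 kN at a=5/2 m (b=L-a=15/2):
  y_3 = -Pa(L-x)(2Lx-a²-x²)/(6LEI)  [x>a] = -(-12)·(5/2)·(10-(15/2))·(2·10·(15/2)-(5/2)²-(15/2)²)/(6·10·10000) = 7/640 m
Load 4 — applied couple M₀=12 kN·m at a=20/3 m (b=L-a=10/3):
  y_4 = (M₀x³/(6L)-M₀(x-a)²/2+C₁x)/EI  [x>a] with C₁=M₀(3b²-L²)/(6L)=-40/3 = (12·(15/2)³/(6·10)-12·((15/2)-(20/3))²/2+(-40/3)·(15/2))/10000 = -19/9600 m
Superposition: y = Σ y_i = -990989/15360000 m ≈ -0.064518 m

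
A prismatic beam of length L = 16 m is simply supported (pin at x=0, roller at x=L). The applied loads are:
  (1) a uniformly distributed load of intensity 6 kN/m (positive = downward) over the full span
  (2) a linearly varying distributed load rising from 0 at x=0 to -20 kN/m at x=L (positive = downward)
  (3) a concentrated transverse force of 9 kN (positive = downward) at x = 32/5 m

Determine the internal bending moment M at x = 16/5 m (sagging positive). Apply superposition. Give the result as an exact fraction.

M(16/5) = -592/25 kN·m

Load 1 — uniform load w=6 kN/m over full span:
  M_1 = wx(L-x)/2 = 6·(16/5)·(16-(16/5))/2 = 3072/25 kN·m
Load 2 — triangular load w₀=-20 kN/m (0→w₀ over full span):
  M_2 = w₀Lx/6 - w₀x³/(6L) = (-20)·16·(16/5)/6 - (-20)·(16/5)³/(6·16) = -4096/25 kN·m
Load 3 — point force P=9 kN at a=32/5 m (b=L-a=48/5):
  M_3 = Pbx/L  [x≤a] = 9·(48/5)·(16/5)/16 = 432/25 kN·m
Superposition: M = Σ M_i = -592/25 kN·m ≈ -23.680000 kN·m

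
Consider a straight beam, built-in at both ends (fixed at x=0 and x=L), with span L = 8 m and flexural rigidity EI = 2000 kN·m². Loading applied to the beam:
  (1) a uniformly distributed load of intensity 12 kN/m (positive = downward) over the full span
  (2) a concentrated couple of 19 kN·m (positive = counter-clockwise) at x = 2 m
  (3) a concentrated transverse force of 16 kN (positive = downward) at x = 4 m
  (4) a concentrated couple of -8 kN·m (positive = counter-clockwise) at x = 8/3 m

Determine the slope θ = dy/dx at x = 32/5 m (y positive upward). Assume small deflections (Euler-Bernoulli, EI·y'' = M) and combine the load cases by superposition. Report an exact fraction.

θ(32/5) = 953/31250 rad

Load 1 — uniform load w=12 kN/m over full span:
  θ_1 = -wx(L-x)(L-2x)/(12EI) = -12·(32/5)·(8-(32/5))·(8-2·(32/5))/(12·2000) = 384/15625 rad
Load 2 — applied couple M₀=19 kN·m at a=2 m (b=L-a=6):
  θ_2 = (R_Ax²/2 - M_Ax - M₀(x-a))/EI  [x>a] with R_A=171/64, M_A=-57/16 = ((171/64)·(32/5)²/2 - (-57/16)·(32/5) - 19·((32/5)-2))/2000 = -19/6250 rad
Load 3 — point force P=16 kN at a=4 m (b=L-a=4):
  θ_3 = Pa²(L-x)(2bL-(3b+a)(L-x))/(2L³EI)  [x>a] = 16·4²·(8-(32/5))·(2·4·8-(3·4+4)·(8-(32/5)))/(2·8³·2000) = 24/3125 rad
Load 4 — applied couple M₀=-8 kN·m at a=8/3 m (b=L-a=16/3):
  θ_4 = (R_Ax²/2 - M_Ax - M₀(x-a))/EI  [x>a] with R_A=-4/3, M_A=0 = ((-4/3)·(32/5)²/2 - 0·(32/5) - (-8)·((32/5)-(8/3)))/2000 = 4/3125 rad
Superposition: θ = Σ θ_i = 953/31250 rad ≈ 0.030496 rad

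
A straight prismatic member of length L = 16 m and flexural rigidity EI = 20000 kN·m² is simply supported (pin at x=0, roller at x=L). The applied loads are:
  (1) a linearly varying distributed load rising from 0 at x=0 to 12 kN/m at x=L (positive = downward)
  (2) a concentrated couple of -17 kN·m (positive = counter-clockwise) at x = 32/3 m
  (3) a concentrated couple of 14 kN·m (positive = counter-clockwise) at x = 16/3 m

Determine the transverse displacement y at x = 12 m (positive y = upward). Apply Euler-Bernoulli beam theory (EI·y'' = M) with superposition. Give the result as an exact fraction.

y(12) = -1823/10000 m

Load 1 — triangular load w₀=12 kN/m (0→w₀ over full span):
  y_1 = -w₀x(7L⁴-10L²x²+3x⁴)/(360LEI) = -12·12·(7·16⁴-10·16²·12²+3·12⁴)/(360·16·20000) = -119/625 m
Load 2 — applied couple M₀=-17 kN·m at a=32/3 m (b=L-a=16/3):
  y_2 = (M₀x³/(6L)-M₀(x-a)²/2+C₁x)/EI  [x>a] with C₁=M₀(3b²-L²)/(6L)=272/9 = ((-17)·12³/(6·16)-(-17)·(12-(32/3))²/2+(272/9)·12)/20000 = 323/90000 m
Load 3 — applied couple M₀=14 kN·m at a=16/3 m (b=L-a=32/3):
  y_3 = (M₀x³/(6L)-M₀(x-a)²/2+C₁x)/EI  [x>a] with C₁=M₀(3b²-L²)/(6L)=112/9 = (14·12³/(6·16)-14·(12-(16/3))²/2+(112/9)·12)/20000 = 203/45000 m
Superposition: y = Σ y_i = -1823/10000 m ≈ -0.182300 m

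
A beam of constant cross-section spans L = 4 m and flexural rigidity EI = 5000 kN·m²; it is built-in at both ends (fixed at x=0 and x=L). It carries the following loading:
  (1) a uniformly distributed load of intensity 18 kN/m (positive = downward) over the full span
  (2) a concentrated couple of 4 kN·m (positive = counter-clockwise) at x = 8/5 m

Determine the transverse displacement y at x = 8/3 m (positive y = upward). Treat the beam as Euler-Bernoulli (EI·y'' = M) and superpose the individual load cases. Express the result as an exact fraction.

Load 1 — uniform load w=18 kN/m over full span:
  y_1 = -wx²(L-x)²/(24EI) = -18·(8/3)²·(4-(8/3))²/(24·5000) = -32/16875 m
Load 2 — applied couple M₀=4 kN·m at a=8/5 m (b=L-a=12/5):
  y_2 = (R_Ax³/6 - M_Ax²/2 - M₀(x-a)²/2)/EI  [x>a] with R_A=36/25, M_A=12/25 = ((36/25)·(8/3)³/6 - (12/25)·(8/3)²/2 - 4·((8/3)-(8/5))²/2)/5000 = 16/140625 m
Superposition: y = Σ y_i = -752/421875 m ≈ -0.001783 m

y(8/3) = -752/421875 m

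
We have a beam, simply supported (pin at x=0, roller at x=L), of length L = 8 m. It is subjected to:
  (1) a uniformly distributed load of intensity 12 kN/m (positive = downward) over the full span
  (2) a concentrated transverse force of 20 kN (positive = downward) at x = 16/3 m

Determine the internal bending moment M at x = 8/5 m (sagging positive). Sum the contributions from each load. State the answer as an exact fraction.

M(8/5) = 5408/75 kN·m

Load 1 — uniform load w=12 kN/m over full span:
  M_1 = wx(L-x)/2 = 12·(8/5)·(8-(8/5))/2 = 1536/25 kN·m
Load 2 — point force P=20 kN at a=16/3 m (b=L-a=8/3):
  M_2 = Pbx/L  [x≤a] = 20·(8/3)·(8/5)/8 = 32/3 kN·m
Superposition: M = Σ M_i = 5408/75 kN·m ≈ 72.106667 kN·m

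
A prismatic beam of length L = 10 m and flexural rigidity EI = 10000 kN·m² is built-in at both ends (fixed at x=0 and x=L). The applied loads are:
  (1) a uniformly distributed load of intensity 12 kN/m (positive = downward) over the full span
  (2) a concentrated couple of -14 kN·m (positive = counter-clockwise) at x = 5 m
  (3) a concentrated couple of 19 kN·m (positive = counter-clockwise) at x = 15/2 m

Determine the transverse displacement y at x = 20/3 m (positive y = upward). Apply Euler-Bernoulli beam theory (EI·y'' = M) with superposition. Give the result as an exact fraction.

y(20/3) = -1813/64800 m

Load 1 — uniform load w=12 kN/m over full span:
  y_1 = -wx²(L-x)²/(24EI) = -12·(20/3)²·(10-(20/3))²/(24·10000) = -2/81 m
Load 2 — applied couple M₀=-14 kN·m at a=5 m (b=L-a=5):
  y_2 = (R_Ax³/6 - M_Ax²/2 - M₀(x-a)²/2)/EI  [x>a] with R_A=-21/10, M_A=-7/2 = ((-21/10)·(20/3)³/6 - (-7/2)·(20/3)²/2 - (-14)·((20/3)-5)²/2)/10000 = -7/10800 m
Load 3 — applied couple M₀=19 kN·m at a=15/2 m (b=L-a=5/2):
  y_3 = (R_Ax³/6 - M_Ax²/2)/EI  [x≤a] with R_A=171/80, M_A=95/16 = ((171/80)·(20/3)³/6 - (95/16)·(20/3)²/2)/10000 = -19/7200 m
Superposition: y = Σ y_i = -1813/64800 m ≈ -0.027978 m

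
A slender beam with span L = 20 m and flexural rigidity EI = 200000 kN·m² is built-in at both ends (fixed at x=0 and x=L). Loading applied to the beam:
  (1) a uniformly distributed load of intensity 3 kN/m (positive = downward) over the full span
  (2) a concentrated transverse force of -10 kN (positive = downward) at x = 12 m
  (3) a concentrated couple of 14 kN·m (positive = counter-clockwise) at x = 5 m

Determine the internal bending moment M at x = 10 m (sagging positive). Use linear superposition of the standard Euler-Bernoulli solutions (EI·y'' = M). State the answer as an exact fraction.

M(10) = 61/2 kN·m

Load 1 — uniform load w=3 kN/m over full span:
  M_1 = wLx/2 - wL²/12 - wx²/2 = 3·20·10/2 - 3·20²/12 - 3·10²/2 = 50 kN·m
Load 2 — point force P=-10 kN at a=12 m (b=L-a=8):
  M_2 = Pb²(3a+b)x/L³ - Pab²/L²  [x≤a] = (-10)·8²·(3·12+8)·10/20³ - (-10)·12·8²/20² = -16 kN·m
Load 3 — applied couple M₀=14 kN·m at a=5 m (b=L-a=15):
  M_3 = R_Ax - M_A - M₀  [x>a] with R_A=63/80, M_A=-21/8 = (63/80)·10 - (-21/8) - 14 = -7/2 kN·m
Superposition: M = Σ M_i = 61/2 kN·m ≈ 30.500000 kN·m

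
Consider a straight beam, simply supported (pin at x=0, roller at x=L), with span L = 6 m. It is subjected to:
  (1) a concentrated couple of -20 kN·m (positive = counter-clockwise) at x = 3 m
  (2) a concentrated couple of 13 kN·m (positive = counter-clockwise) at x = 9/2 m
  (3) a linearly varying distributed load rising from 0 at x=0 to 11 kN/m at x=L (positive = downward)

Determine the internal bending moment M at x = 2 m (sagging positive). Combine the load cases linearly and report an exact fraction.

M(2) = 155/9 kN·m

Load 1 — applied couple M₀=-20 kN·m at a=3 m (b=L-a=3):
  M_1 = M₀x/L  [x≤a] = (-20)·2/6 = -20/3 kN·m
Load 2 — applied couple M₀=13 kN·m at a=9/2 m (b=L-a=3/2):
  M_2 = M₀x/L  [x≤a] = 13·2/6 = 13/3 kN·m
Load 3 — triangular load w₀=11 kN/m (0→w₀ over full span):
  M_3 = w₀Lx/6 - w₀x³/(6L) = 11·6·2/6 - 11·2³/(6·6) = 176/9 kN·m
Superposition: M = Σ M_i = 155/9 kN·m ≈ 17.222222 kN·m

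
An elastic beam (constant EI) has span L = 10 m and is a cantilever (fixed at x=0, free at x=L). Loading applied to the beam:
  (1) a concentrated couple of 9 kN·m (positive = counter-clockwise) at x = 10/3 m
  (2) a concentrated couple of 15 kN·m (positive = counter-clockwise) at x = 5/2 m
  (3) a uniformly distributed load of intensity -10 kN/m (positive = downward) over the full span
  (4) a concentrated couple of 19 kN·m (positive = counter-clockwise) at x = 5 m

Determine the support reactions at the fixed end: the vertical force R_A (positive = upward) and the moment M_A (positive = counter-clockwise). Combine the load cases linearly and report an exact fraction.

Load 1 — applied couple M₀=9 kN·m at a=10/3 m (b=L-a=20/3):
  R_A = 0 kN
  M_A = -M₀ = -9 kN·m
Load 2 — applied couple M₀=15 kN·m at a=5/2 m (b=L-a=15/2):
  R_A = 0 kN
  M_A = -M₀ = -15 kN·m
Load 3 — uniform load w=-10 kN/m over full span:
  R_A = wL = (-10)·10 = -100 kN
  M_A = wL²/2 = (-10)·10²/2 = -500 kN·m
Load 4 — applied couple M₀=19 kN·m at a=5 m (b=L-a=5):
  R_A = 0 kN
  M_A = -M₀ = -19 kN·m
Superposition: R_A = -100 kN, M_A = -543 kN·m

R_A = -100 kN, M_A = -543 kN·m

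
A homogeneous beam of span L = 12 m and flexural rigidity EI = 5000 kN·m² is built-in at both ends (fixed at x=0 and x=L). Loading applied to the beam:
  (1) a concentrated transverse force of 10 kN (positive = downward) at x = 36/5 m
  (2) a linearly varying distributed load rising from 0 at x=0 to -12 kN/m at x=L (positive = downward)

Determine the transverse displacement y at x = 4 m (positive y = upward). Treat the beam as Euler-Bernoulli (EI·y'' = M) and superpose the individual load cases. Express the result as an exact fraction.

Load 1 — point force P=10 kN at a=36/5 m (b=L-a=24/5):
  y_1 = -Pb²x²(3aL-(3a+b)x)/(6L³EI)  [x≤a] = -10·(24/5)²·4²·(3·(36/5)·12-(3·(36/5)+(24/5))·4)/(6·12³·5000) = -512/46875 m
Load 2 — triangular load w₀=-12 kN/m (0→w₀ over full span):
  y_2 = -w₀x²(L-x)²(x+2L)/(120LEI) = -(-12)·4²·(12-4)²·(4+2·12)/(120·12·5000) = 448/9375 m
Superposition: y = Σ y_i = 576/15625 m ≈ 0.036864 m

y(4) = 576/15625 m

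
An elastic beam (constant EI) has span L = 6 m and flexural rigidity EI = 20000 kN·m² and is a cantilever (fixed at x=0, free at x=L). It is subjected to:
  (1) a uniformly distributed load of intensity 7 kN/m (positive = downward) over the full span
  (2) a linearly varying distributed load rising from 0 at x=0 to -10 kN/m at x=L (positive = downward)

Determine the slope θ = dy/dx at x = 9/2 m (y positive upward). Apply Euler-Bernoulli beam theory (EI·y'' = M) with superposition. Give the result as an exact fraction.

Load 1 — uniform load w=7 kN/m over full span:
  θ_1 = -wx(x²-3Lx+3L²)/(6EI) = -7·(9/2)·((9/2)²-3·6·(9/2)+3·6²)/(6·20000) = -3969/320000 rad
Load 2 — triangular load w₀=-10 kN/m (0→w₀ over full span):
  θ_2 = (w₀Lx²/4-w₀L²x/3-w₀x⁴/(24L))/EI = ((-10)·6·(9/2)²/4-(-10)·6²·(9/2)/3-(-10)·(9/2)⁴/(24·6))/20000 = 6777/512000 rad
Superposition: θ = Σ θ_i = 2133/2560000 rad ≈ 0.000833 rad

θ(9/2) = 2133/2560000 rad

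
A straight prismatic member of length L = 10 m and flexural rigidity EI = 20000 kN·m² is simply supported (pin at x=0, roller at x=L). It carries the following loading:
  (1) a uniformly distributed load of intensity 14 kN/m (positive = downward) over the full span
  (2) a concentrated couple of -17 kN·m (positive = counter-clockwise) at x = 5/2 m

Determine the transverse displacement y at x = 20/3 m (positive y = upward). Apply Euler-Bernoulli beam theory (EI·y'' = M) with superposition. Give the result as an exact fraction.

y(20/3) = -128351/1555200 m

Load 1 — uniform load w=14 kN/m over full span:
  y_1 = -wx(L³-2Lx²+x³)/(24EI) = -14·(20/3)·(10³-2·10·(20/3)²+(20/3)³)/(24·20000) = -77/972 m
Load 2 — applied couple M₀=-17 kN·m at a=5/2 m (b=L-a=15/2):
  y_2 = (M₀x³/(6L)-M₀(x-a)²/2+C₁x)/EI  [x>a] with C₁=M₀(3b²-L²)/(6L)=-935/48 = ((-17)·(20/3)³/(6·10)-(-17)·((20/3)-(5/2))²/2+(-935/48)·(20/3))/20000 = -1717/518400 m
Superposition: y = Σ y_i = -128351/1555200 m ≈ -0.082530 m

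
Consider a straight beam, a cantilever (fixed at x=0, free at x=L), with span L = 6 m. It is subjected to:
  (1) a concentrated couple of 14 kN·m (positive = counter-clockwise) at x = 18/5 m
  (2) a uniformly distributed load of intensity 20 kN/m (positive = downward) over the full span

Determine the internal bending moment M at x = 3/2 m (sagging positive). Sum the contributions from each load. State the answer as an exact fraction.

Load 1 — applied couple M₀=14 kN·m at a=18/5 m (b=L-a=12/5):
  M_1 = M₀  [x≤a] = 14 = 14 kN·m
Load 2 — uniform load w=20 kN/m over full span:
  M_2 = -w(L-x)²/2 = -20·(6-(3/2))²/2 = -405/2 kN·m
Superposition: M = Σ M_i = -377/2 kN·m ≈ -188.500000 kN·m

M(3/2) = -377/2 kN·m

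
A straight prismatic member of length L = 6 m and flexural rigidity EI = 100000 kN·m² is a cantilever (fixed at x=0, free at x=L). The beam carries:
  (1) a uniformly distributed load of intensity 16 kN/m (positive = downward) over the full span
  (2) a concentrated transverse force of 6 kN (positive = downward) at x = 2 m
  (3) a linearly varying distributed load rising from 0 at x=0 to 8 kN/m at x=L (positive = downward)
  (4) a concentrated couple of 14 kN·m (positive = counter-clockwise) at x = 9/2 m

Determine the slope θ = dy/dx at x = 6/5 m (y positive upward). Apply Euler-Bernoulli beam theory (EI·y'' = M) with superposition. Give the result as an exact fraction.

Load 1 — uniform load w=16 kN/m over full span:
  θ_1 = -wx(x²-3Lx+3L²)/(6EI) = -16·(6/5)·((6/5)²-3·6·(6/5)+3·6²)/(6·100000) = -1098/390625 rad
Load 2 — point force P=6 kN at a=2 m (b=L-a=4):
  θ_2 = -Px(2a-x)/(2EI)  [x≤a] = -6·(6/5)·(2·2-(6/5))/(2·100000) = -63/625000 rad
Load 3 — triangular load w₀=8 kN/m (0→w₀ over full span):
  θ_3 = (w₀Lx²/4-w₀L²x/3-w₀x⁴/(24L))/EI = (8·6·(6/5)²/4-8·6²·(6/5)/3-8·(6/5)⁴/(24·6))/100000 = -7659/7812500 rad
Load 4 — applied couple M₀=14 kN·m at a=9/2 m (b=L-a=3/2):
  θ_4 = M₀x/EI  [x≤a] = 14·(6/5)/100000 = 21/125000 rad
Superposition: θ = Σ θ_i = -14547/3906250 rad ≈ -0.003724 rad

θ(6/5) = -14547/3906250 rad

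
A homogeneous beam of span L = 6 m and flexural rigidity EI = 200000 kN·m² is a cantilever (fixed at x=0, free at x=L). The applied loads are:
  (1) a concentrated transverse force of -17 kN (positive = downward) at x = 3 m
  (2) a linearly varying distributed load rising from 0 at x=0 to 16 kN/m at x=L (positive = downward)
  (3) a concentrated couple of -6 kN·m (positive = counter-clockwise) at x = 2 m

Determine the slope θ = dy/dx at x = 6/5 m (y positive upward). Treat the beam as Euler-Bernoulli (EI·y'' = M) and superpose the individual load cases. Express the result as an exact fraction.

θ(6/5) = -24111/31250000 rad

Load 1 — point force P=-17 kN at a=3 m (b=L-a=3):
  θ_1 = -Px(2a-x)/(2EI)  [x≤a] = -(-17)·(6/5)·(2·3-(6/5))/(2·200000) = 153/625000 rad
Load 2 — triangular load w₀=16 kN/m (0→w₀ over full span):
  θ_2 = (w₀Lx²/4-w₀L²x/3-w₀x⁴/(24L))/EI = (16·6·(6/5)²/4-16·6²·(6/5)/3-16·(6/5)⁴/(24·6))/200000 = -7659/7812500 rad
Load 3 — applied couple M₀=-6 kN·m at a=2 m (b=L-a=4):
  θ_3 = M₀x/EI  [x≤a] = (-6)·(6/5)/200000 = -9/250000 rad
Superposition: θ = Σ θ_i = -24111/31250000 rad ≈ -0.000772 rad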